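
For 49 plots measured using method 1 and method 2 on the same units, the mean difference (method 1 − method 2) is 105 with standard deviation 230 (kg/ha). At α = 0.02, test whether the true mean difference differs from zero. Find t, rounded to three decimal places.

H0: μ_d = 0; H1: μ_d ≠ 0 (paired t-test on the differences, two-sided).
t = d̄/(s_d/√n) = 105/(230/√49) = 3.196
df = n − 1 = 48
Two-sided p-value ≈ 0.002
Since p ≈ 0.002 < α = 0.02, reject H0; the data support H1.

3.196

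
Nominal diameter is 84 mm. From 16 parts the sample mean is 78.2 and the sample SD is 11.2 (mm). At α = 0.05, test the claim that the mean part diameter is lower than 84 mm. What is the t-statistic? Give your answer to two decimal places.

-2.07

H0: μ = 84; H1: μ < 84 (one-sample t-test, left-tailed).
t = (x̄ − μ₀)/(s/√n) = (78.2 − 84)/(11.2/√16) = -2.07
df = n − 1 = 15
p-value = P(T ≤ -2.07) ≈ 0.028
Since p ≈ 0.028 < α = 0.05, reject H0; the evidence is statistically significant.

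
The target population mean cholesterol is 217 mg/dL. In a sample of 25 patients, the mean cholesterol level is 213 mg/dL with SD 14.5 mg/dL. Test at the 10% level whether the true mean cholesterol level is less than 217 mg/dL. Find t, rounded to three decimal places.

H0: μ = 217; H1: μ < 217 (one-sample t-test, left-tailed).
t = (x̄ − μ₀)/(s/√n) = (213 − 217)/(14.5/√25) = -1.379
df = n − 1 = 24
p-value = P(T ≤ -1.379) ≈ 0.090
Since p ≈ 0.090 < α = 0.1, reject H0; the evidence is statistically significant.

-1.379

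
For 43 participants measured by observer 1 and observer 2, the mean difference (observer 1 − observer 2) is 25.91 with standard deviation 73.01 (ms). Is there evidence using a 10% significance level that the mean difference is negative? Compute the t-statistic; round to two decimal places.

2.33

H0: μ_d = 0; H1: μ_d < 0 (paired t-test on the differences, left-tailed).
t = d̄/(s_d/√n) = 25.91/(73.01/√43) = 2.33
df = n − 1 = 42
p-value = P(T ≤ 2.33) ≈ 0.9876
Since p ≈ 0.9876 > α = 0.1, fail to reject H0; the evidence is not statistically significant.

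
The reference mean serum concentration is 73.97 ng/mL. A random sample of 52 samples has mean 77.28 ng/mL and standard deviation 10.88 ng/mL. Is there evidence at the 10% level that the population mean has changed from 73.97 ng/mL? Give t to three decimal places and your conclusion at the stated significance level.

t = 2.194; reject H0

H0: μ = 73.97; H1: μ ≠ 73.97 (one-sample t-test, two-sided).
t = (x̄ − μ₀)/(s/√n) = (77.28 − 73.97)/(10.88/√52) = 2.194
df = n − 1 = 51
Two-sided p-value ≈ 0.0328
Since p ≈ 0.0328 < α = 0.1, reject H0; the data support H1.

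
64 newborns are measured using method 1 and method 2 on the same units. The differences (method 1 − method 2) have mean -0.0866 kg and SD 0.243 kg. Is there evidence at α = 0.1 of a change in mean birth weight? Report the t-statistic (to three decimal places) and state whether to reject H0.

t = -2.851; reject H0

H0: μ_d = 0; H1: μ_d ≠ 0 (paired t-test on the differences, two-sided).
t = d̄/(s_d/√n) = -0.0866/(0.243/√64) = -2.851
df = n − 1 = 63
Two-sided p-value ≈ 0.006
Since p ≈ 0.006 < α = 0.1, reject H0; the evidence is statistically significant.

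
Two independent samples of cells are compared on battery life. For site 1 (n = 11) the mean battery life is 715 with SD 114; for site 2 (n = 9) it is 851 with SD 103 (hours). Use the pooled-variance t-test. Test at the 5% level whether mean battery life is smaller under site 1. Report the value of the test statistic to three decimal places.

Let group 1 = site 1, group 2 = site 2. H0: μ_1 = μ_2; H1: μ_1 < μ_2 (two-sample pooled-variance t-test, left-tailed).
s_p² = [(11−1)·114² + (9−1)·103²]/(11+9−2) = 11935.1
t = (715 − 851)/√[11935.1·(1/11 + 1/9)] = -2.770
df = n₁ + n₂ − 2 = 18
p-value = P(T ≤ -2.770) ≈ 0.006
Since p ≈ 0.006 < α = 0.05, reject H0; the evidence is statistically significant.

-2.770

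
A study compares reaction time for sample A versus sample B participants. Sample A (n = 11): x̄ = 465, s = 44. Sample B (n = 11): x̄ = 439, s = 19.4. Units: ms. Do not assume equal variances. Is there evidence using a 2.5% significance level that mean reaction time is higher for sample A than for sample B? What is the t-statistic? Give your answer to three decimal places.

1.793

Let group 1 = sample A, group 2 = sample B. H0: μ_1 = μ_2; H1: μ_1 > μ_2 (Welch's two-sample t-test, right-tailed).
t = (x̄_1 − x̄_2)/√(s_1²/n_1 + s_2²/n_2) = (465 − 439)/√(44²/11 + 19.4²/11) = 1.793
Welch–Satterthwaite df ≈ 13.75
p-value = P(T ≥ 1.793) ≈ 0.0475
Since p ≈ 0.0475 > α = 0.025, fail to reject H0; the data do not provide sufficient evidence against H0.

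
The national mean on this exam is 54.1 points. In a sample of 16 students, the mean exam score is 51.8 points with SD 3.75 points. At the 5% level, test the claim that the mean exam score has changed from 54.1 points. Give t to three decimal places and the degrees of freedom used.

t = -2.453, df = 15

H0: μ = 54.1; H1: μ ≠ 54.1 (one-sample t-test, two-sided).
t = (x̄ − μ₀)/(s/√n) = (51.8 − 54.1)/(3.75/√16) = -2.453
df = n − 1 = 15
Two-sided p-value ≈ 0.0269
Since p ≈ 0.0269 < α = 0.05, reject H0; the evidence is statistically significant.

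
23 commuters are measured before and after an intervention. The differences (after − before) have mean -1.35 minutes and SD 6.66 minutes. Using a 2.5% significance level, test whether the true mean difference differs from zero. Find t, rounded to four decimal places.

-0.9721

H0: μ_d = 0; H1: μ_d ≠ 0 (paired t-test on the differences, two-sided).
t = d̄/(s_d/√n) = -1.35/(6.66/√23) = -0.9721
df = n − 1 = 22
Two-sided p-value ≈ 0.342
Since p ≈ 0.342 > α = 0.025, fail to reject H0; the data do not provide sufficient evidence against H0.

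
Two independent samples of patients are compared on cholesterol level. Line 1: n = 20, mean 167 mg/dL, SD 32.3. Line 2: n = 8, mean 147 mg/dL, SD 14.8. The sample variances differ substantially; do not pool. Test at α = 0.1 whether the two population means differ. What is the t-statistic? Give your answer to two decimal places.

Let group 1 = line 1, group 2 = line 2. H0: μ_1 = μ_2; H1: μ_1 ≠ μ_2 (Welch's two-sample t-test, two-sided).
t = (x̄_1 − x̄_2)/√(s_1²/n_1 + s_2²/n_2) = (167 − 147)/√(32.3²/20 + 14.8²/8) = 2.24
Welch–Satterthwaite df ≈ 25.28
Two-sided p-value ≈ 0.034
Since p ≈ 0.034 < α = 0.1, reject H0; the data support H1.

2.24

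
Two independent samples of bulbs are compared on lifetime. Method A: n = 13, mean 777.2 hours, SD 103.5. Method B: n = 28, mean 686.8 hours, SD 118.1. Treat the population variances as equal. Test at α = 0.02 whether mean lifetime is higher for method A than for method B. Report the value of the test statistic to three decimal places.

Let group 1 = method A, group 2 = method B. H0: μ_1 = μ_2; H1: μ_1 > μ_2 (two-sample pooled-variance t-test, right-tailed).
s_p² = [(13−1)·103.5² + (28−1)·118.1²]/(13+28−2) = 12952.1
t = (777.2 − 686.8)/√[12952.1·(1/13 + 1/28)] = 2.367
df = n₁ + n₂ − 2 = 39
p-value = P(T ≥ 2.367) ≈ 0.0115
Since p ≈ 0.0115 < α = 0.02, reject H0; the data support H1.

2.367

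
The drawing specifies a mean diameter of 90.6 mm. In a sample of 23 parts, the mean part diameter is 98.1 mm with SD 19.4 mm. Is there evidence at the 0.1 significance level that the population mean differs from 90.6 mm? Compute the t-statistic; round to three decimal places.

H0: μ = 90.6; H1: μ ≠ 90.6 (one-sample t-test, two-sided).
t = (x̄ − μ₀)/(s/√n) = (98.1 − 90.6)/(19.4/√23) = 1.854
df = n − 1 = 22
Two-sided p-value ≈ 0.0772
Since p ≈ 0.0772 < α = 0.1, reject H0; the data support H1.

1.854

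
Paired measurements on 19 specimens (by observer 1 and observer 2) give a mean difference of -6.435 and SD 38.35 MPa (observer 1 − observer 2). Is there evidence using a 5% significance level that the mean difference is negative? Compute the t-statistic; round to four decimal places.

-0.7314

H0: μ_d = 0; H1: μ_d < 0 (paired t-test on the differences, left-tailed).
t = d̄/(s_d/√n) = -6.435/(38.35/√19) = -0.7314
df = n − 1 = 18
p-value = P(T ≤ -0.7314) ≈ 0.237
Since p ≈ 0.237 > α = 0.05, fail to reject H0; the data do not provide sufficient evidence against H0.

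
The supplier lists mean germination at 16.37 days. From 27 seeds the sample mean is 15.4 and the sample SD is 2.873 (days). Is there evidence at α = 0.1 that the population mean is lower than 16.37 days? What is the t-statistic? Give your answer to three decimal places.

-1.754

H0: μ = 16.37; H1: μ < 16.37 (one-sample t-test, left-tailed).
t = (x̄ − μ₀)/(s/√n) = (15.4 − 16.37)/(2.873/√27) = -1.754
df = n − 1 = 26
p-value = P(T ≤ -1.754) ≈ 0.0456
Since p ≈ 0.0456 < α = 0.1, reject H0; the data support H1.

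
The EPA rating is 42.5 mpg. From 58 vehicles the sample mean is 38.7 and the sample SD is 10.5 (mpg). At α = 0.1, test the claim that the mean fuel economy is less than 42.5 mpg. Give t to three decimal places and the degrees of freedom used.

t = -2.756, df = 57

H0: μ = 42.5; H1: μ < 42.5 (one-sample t-test, left-tailed).
t = (x̄ − μ₀)/(s/√n) = (38.7 − 42.5)/(10.5/√58) = -2.756
df = n − 1 = 57
p-value = P(T ≤ -2.756) ≈ 0.0039
Since p ≈ 0.0039 < α = 0.1, reject H0; the evidence is statistically significant.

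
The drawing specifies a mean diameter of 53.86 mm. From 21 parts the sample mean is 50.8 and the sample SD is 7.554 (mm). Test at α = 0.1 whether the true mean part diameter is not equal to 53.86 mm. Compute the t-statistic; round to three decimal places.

H0: μ = 53.86; H1: μ ≠ 53.86 (one-sample t-test, two-sided).
t = (x̄ − μ₀)/(s/√n) = (50.8 − 53.86)/(7.554/√21) = -1.856
df = n − 1 = 20
Two-sided p-value ≈ 0.078
Since p ≈ 0.078 < α = 0.1, reject H0; the evidence is statistically significant.

-1.856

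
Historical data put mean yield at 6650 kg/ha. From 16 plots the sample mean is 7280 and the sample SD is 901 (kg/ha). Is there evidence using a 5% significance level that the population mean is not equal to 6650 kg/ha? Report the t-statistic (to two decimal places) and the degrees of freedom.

t = 2.80, df = 15

H0: μ = 6650; H1: μ ≠ 6650 (one-sample t-test, two-sided).
t = (x̄ − μ₀)/(s/√n) = (7280 − 6650)/(901/√16) = 2.80
df = n − 1 = 15
Two-sided p-value ≈ 0.014
Since p ≈ 0.014 < α = 0.05, reject H0; the data support H1.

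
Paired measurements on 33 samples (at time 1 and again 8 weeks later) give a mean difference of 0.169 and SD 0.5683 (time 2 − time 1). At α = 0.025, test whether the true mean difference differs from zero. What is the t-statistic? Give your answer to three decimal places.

H0: μ_d = 0; H1: μ_d ≠ 0 (paired t-test on the differences, two-sided).
t = d̄/(s_d/√n) = 0.169/(0.5683/√33) = 1.708
df = n − 1 = 32
Two-sided p-value ≈ 0.097
Since p ≈ 0.097 > α = 0.025, fail to reject H0; the data do not provide sufficient evidence against H0.

1.708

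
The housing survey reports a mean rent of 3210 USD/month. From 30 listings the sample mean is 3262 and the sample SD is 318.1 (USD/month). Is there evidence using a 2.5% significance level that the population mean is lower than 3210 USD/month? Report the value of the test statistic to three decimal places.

0.895

H0: μ = 3210; H1: μ < 3210 (one-sample t-test, left-tailed).
t = (x̄ − μ₀)/(s/√n) = (3262 − 3210)/(318.1/√30) = 0.895
df = n − 1 = 29
p-value = P(T ≤ 0.895) ≈ 0.811
Since p ≈ 0.811 > α = 0.025, fail to reject H0; the data do not provide sufficient evidence against H0.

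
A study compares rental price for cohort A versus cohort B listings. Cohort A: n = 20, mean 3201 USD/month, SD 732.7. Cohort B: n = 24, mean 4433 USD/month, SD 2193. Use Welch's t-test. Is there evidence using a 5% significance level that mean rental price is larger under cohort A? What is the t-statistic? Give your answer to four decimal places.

Let group 1 = cohort A, group 2 = cohort B. H0: μ_1 = μ_2; H1: μ_1 > μ_2 (Welch's two-sample t-test, right-tailed).
t = (x̄_1 − x̄_2)/√(s_1²/n_1 + s_2²/n_2) = (3201 − 4433)/√(732.7²/20 + 2193²/24) = -2.5845
Welch–Satterthwaite df ≈ 28.95
p-value = P(T ≥ -2.5845) ≈ 0.992
Since p ≈ 0.992 > α = 0.05, fail to reject H0; the data do not provide sufficient evidence against H0.

-2.5845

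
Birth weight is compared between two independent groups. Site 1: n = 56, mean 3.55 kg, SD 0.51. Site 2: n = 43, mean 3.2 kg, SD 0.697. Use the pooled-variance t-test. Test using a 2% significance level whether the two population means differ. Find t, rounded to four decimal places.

Let group 1 = site 1, group 2 = site 2. H0: μ_1 = μ_2; H1: μ_1 ≠ μ_2 (two-sample pooled-variance t-test, two-sided).
s_p² = [(56−1)·0.51² + (43−1)·0.697²]/(56+43−2) = 0.35783
t = (3.55 − 3.2)/√[0.35783·(1/56 + 1/43)] = 2.8856
df = n₁ + n₂ − 2 = 97
Two-sided p-value ≈ 0.005
Since p ≈ 0.005 < α = 0.02, reject H0; the data support H1.

2.8856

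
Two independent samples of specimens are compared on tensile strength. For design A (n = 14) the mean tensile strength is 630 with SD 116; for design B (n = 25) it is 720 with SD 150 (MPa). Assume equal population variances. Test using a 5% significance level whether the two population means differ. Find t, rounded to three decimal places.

Let group 1 = design A, group 2 = design B. H0: μ_1 = μ_2; H1: μ_1 ≠ μ_2 (two-sample pooled-variance t-test, two-sided).
s_p² = [(14−1)·116² + (25−1)·150²]/(14+25−2) = 19322.4
t = (630 − 720)/√[19322.4·(1/14 + 1/25)] = -1.940
df = n₁ + n₂ − 2 = 37
Two-sided p-value ≈ 0.0601
Since p ≈ 0.0601 > α = 0.05, fail to reject H0; the evidence is not statistically significant.

-1.940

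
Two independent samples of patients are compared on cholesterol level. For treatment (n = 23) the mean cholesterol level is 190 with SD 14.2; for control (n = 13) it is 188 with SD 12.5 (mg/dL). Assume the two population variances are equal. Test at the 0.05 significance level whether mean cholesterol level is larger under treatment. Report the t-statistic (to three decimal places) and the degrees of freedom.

t = 0.423, df = 34

Let group 1 = treatment, group 2 = control. H0: μ_1 = μ_2; H1: μ_1 > μ_2 (two-sample pooled-variance t-test, right-tailed).
s_p² = [(23−1)·14.2² + (13−1)·12.5²]/(23+13−2) = 185.62
t = (190 − 188)/√[185.62·(1/23 + 1/13)] = 0.423
df = n₁ + n₂ − 2 = 34
p-value = P(T ≥ 0.423) ≈ 0.337
Since p ≈ 0.337 > α = 0.05, fail to reject H0; the data do not provide sufficient evidence against H0.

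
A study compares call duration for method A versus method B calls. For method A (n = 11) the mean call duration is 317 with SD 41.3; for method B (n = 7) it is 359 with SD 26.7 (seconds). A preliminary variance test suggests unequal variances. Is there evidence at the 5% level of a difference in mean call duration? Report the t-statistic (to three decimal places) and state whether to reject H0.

t = -2.620; reject H0

Let group 1 = method A, group 2 = method B. H0: μ_1 = μ_2; H1: μ_1 ≠ μ_2 (Welch's two-sample t-test, two-sided).
t = (x̄_1 − x̄_2)/√(s_1²/n_1 + s_2²/n_2) = (317 − 359)/√(41.3²/11 + 26.7²/7) = -2.620
Welch–Satterthwaite df ≈ 15.97
Two-sided p-value ≈ 0.0186
Since p ≈ 0.0186 < α = 0.05, reject H0; the data support H1.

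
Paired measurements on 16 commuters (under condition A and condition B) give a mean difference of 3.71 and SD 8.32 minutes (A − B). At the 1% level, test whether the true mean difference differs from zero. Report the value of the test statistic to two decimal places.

1.78

H0: μ_d = 0; H1: μ_d ≠ 0 (paired t-test on the differences, two-sided).
t = d̄/(s_d/√n) = 3.71/(8.32/√16) = 1.78
df = n − 1 = 15
Two-sided p-value ≈ 0.095
Since p ≈ 0.095 > α = 0.01, fail to reject H0; the evidence is not statistically significant.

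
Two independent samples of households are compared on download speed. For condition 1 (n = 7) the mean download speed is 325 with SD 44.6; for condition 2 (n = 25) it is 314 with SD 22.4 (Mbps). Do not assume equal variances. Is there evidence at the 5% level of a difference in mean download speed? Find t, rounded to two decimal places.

Let group 1 = condition 1, group 2 = condition 2. H0: μ_1 = μ_2; H1: μ_1 ≠ μ_2 (Welch's two-sample t-test, two-sided).
t = (x̄_1 − x̄_2)/√(s_1²/n_1 + s_2²/n_2) = (325 − 314)/√(44.6²/7 + 22.4²/25) = 0.63
Welch–Satterthwaite df ≈ 6.87
Two-sided p-value ≈ 0.5487
Since p ≈ 0.5487 > α = 0.05, fail to reject H0; the data do not provide sufficient evidence against H0.

0.63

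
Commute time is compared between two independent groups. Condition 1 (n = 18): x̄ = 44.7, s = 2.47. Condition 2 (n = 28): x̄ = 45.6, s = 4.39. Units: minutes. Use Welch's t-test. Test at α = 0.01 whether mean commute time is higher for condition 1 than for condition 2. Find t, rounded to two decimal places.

-0.89

Let group 1 = condition 1, group 2 = condition 2. H0: μ_1 = μ_2; H1: μ_1 > μ_2 (Welch's two-sample t-test, right-tailed).
t = (x̄_1 − x̄_2)/√(s_1²/n_1 + s_2²/n_2) = (44.7 − 45.6)/√(2.47²/18 + 4.39²/28) = -0.89
Welch–Satterthwaite df ≈ 43.42
p-value = P(T ≥ -0.89) ≈ 0.810
Since p ≈ 0.810 > α = 0.01, fail to reject H0; the data do not provide sufficient evidence against H0.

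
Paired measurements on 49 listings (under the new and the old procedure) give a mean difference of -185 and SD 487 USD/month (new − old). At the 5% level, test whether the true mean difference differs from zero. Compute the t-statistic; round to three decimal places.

-2.659

H0: μ_d = 0; H1: μ_d ≠ 0 (paired t-test on the differences, two-sided).
t = d̄/(s_d/√n) = -185/(487/√49) = -2.659
df = n − 1 = 48
Two-sided p-value ≈ 0.011
Since p ≈ 0.011 < α = 0.05, reject H0; the evidence is statistically significant.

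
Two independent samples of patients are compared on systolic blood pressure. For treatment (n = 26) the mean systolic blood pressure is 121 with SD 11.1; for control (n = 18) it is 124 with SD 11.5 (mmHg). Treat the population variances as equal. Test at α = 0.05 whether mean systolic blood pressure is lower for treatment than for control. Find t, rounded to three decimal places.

-0.869

Let group 1 = treatment, group 2 = control. H0: μ_1 = μ_2; H1: μ_1 < μ_2 (two-sample pooled-variance t-test, left-tailed).
s_p² = [(26−1)·11.1² + (18−1)·11.5²]/(26+18−2) = 126.869
t = (121 − 124)/√[126.869·(1/26 + 1/18)] = -0.869
df = n₁ + n₂ − 2 = 42
p-value = P(T ≤ -0.869) ≈ 0.1950
Since p ≈ 0.1950 > α = 0.05, fail to reject H0; the evidence is not statistically significant.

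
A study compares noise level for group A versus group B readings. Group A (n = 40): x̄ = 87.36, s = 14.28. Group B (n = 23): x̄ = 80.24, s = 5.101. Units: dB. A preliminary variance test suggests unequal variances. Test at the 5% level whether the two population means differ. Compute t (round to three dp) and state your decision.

Let group 1 = group A, group 2 = group B. H0: μ_1 = μ_2; H1: μ_1 ≠ μ_2 (Welch's two-sample t-test, two-sided).
t = (x̄_1 − x̄_2)/√(s_1²/n_1 + s_2²/n_2) = (87.36 − 80.24)/√(14.28²/40 + 5.101²/23) = 2.853
Welch–Satterthwaite df ≈ 53.55
Two-sided p-value ≈ 0.006
Since p ≈ 0.006 < α = 0.05, reject H0; the data support H1.

t = 2.853; reject H0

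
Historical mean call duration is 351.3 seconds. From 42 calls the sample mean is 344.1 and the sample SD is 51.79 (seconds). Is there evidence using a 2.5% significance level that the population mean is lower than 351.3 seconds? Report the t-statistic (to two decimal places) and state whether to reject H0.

t = -0.90; fail to reject H0

H0: μ = 351.3; H1: μ < 351.3 (one-sample t-test, left-tailed).
t = (x̄ − μ₀)/(s/√n) = (344.1 − 351.3)/(51.79/√42) = -0.90
df = n − 1 = 41
p-value = P(T ≤ -0.90) ≈ 0.186
Since p ≈ 0.186 > α = 0.025, fail to reject H0; the data do not provide sufficient evidence against H0.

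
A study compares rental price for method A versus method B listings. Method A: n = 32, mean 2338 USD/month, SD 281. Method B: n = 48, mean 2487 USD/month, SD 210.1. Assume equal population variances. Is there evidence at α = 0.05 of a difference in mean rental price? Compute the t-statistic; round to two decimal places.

Let group 1 = method A, group 2 = method B. H0: μ_1 = μ_2; H1: μ_1 ≠ μ_2 (two-sample pooled-variance t-test, two-sided).
s_p² = [(32−1)·281² + (48−1)·210.1²]/(32+48−2) = 57980.3
t = (2338 − 2487)/√[57980.3·(1/32 + 1/48)] = -2.71
df = n₁ + n₂ − 2 = 78
Two-sided p-value ≈ 0.008
Since p ≈ 0.008 < α = 0.05, reject H0; the evidence is statistically significant.

-2.71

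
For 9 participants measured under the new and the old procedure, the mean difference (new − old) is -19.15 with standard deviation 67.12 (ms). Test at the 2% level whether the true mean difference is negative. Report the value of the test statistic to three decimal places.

-0.856

H0: μ_d = 0; H1: μ_d < 0 (paired t-test on the differences, left-tailed).
t = d̄/(s_d/√n) = -19.15/(67.12/√9) = -0.856
df = n − 1 = 8
p-value = P(T ≤ -0.856) ≈ 0.208
Since p ≈ 0.208 > α = 0.02, fail to reject H0; the evidence is not statistically significant.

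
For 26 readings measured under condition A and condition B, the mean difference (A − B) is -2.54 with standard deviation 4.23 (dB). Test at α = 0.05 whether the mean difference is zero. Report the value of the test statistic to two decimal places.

-3.06

H0: μ_d = 0; H1: μ_d ≠ 0 (paired t-test on the differences, two-sided).
t = d̄/(s_d/√n) = -2.54/(4.23/√26) = -3.06
df = n − 1 = 25
Two-sided p-value ≈ 0.0052
Since p ≈ 0.0052 < α = 0.05, reject H0; the data support H1.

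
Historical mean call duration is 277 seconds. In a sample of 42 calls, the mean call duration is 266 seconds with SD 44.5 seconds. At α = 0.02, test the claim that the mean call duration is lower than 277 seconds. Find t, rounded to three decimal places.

-1.602

H0: μ = 277; H1: μ < 277 (one-sample t-test, left-tailed).
t = (x̄ − μ₀)/(s/√n) = (266 − 277)/(44.5/√42) = -1.602
df = n − 1 = 41
p-value = P(T ≤ -1.602) ≈ 0.0584
Since p ≈ 0.0584 > α = 0.02, fail to reject H0; the evidence is not statistically significant.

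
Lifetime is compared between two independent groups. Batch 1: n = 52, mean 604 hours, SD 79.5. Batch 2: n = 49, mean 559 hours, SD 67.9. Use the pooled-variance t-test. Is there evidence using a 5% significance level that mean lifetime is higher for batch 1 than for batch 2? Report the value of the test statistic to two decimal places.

Let group 1 = batch 1, group 2 = batch 2. H0: μ_1 = μ_2; H1: μ_1 > μ_2 (two-sample pooled-variance t-test, right-tailed).
s_p² = [(52−1)·79.5² + (49−1)·67.9²]/(52+49−2) = 5491.24
t = (604 − 559)/√[5491.24·(1/52 + 1/49)] = 3.05
df = n₁ + n₂ − 2 = 99
p-value = P(T ≥ 3.05) ≈ 0.0015
Since p ≈ 0.0015 < α = 0.05, reject H0; the data support H1.

3.05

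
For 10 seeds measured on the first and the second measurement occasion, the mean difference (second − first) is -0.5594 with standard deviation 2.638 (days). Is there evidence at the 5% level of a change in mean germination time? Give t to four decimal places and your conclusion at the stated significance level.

t = -0.6706; fail to reject H0

H0: μ_d = 0; H1: μ_d ≠ 0 (paired t-test on the differences, two-sided).
t = d̄/(s_d/√n) = -0.5594/(2.638/√10) = -0.6706
df = n − 1 = 9
Two-sided p-value ≈ 0.519
Since p ≈ 0.519 > α = 0.05, fail to reject H0; the evidence is not statistically significant.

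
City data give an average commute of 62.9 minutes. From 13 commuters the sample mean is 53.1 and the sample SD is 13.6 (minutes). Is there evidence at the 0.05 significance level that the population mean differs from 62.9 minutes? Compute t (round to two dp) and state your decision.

t = -2.60; reject H0

H0: μ = 62.9; H1: μ ≠ 62.9 (one-sample t-test, two-sided).
t = (x̄ − μ₀)/(s/√n) = (53.1 − 62.9)/(13.6/√13) = -2.60
df = n − 1 = 12
Two-sided p-value ≈ 0.023
Since p ≈ 0.023 < α = 0.05, reject H0; the evidence is statistically significant.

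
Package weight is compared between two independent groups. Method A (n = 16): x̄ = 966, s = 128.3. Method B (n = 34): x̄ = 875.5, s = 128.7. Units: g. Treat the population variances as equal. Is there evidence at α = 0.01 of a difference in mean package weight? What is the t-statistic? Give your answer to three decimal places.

2.322

Let group 1 = method A, group 2 = method B. H0: μ_1 = μ_2; H1: μ_1 ≠ μ_2 (two-sample pooled-variance t-test, two-sided).
s_p² = [(16−1)·128.3² + (34−1)·128.7²]/(16+34−2) = 16531.6
t = (966 − 875.5)/√[16531.6·(1/16 + 1/34)] = 2.322
df = n₁ + n₂ − 2 = 48
Two-sided p-value ≈ 0.025
Since p ≈ 0.025 > α = 0.01, fail to reject H0; the data do not provide sufficient evidence against H0.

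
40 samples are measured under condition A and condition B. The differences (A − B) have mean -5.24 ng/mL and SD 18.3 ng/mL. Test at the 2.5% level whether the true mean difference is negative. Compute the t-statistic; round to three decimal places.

-1.811

H0: μ_d = 0; H1: μ_d < 0 (paired t-test on the differences, left-tailed).
t = d̄/(s_d/√n) = -5.24/(18.3/√40) = -1.811
df = n − 1 = 39
p-value = P(T ≤ -1.811) ≈ 0.0389
Since p ≈ 0.0389 > α = 0.025, fail to reject H0; the data do not provide sufficient evidence against H0.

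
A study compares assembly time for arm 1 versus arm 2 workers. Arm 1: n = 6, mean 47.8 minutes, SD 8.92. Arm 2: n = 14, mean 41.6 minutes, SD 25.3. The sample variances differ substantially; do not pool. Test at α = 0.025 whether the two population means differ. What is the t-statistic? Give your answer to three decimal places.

0.807

Let group 1 = arm 1, group 2 = arm 2. H0: μ_1 = μ_2; H1: μ_1 ≠ μ_2 (Welch's two-sample t-test, two-sided).
t = (x̄_1 − x̄_2)/√(s_1²/n_1 + s_2²/n_2) = (47.8 − 41.6)/√(8.92²/6 + 25.3²/14) = 0.807
Welch–Satterthwaite df ≈ 17.75
Two-sided p-value ≈ 0.4302
Since p ≈ 0.4302 > α = 0.025, fail to reject H0; the data do not provide sufficient evidence against H0.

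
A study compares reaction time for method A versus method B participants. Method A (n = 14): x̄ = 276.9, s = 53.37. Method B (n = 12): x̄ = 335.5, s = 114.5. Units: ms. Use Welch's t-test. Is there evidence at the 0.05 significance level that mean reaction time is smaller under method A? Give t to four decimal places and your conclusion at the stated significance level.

Let group 1 = method A, group 2 = method B. H0: μ_1 = μ_2; H1: μ_1 < μ_2 (Welch's two-sample t-test, left-tailed).
t = (x̄_1 − x̄_2)/√(s_1²/n_1 + s_2²/n_2) = (276.9 − 335.5)/√(53.37²/14 + 114.5²/12) = -1.6278
Welch–Satterthwaite df ≈ 15.04
p-value = P(T ≤ -1.6278) ≈ 0.0622
Since p ≈ 0.0622 > α = 0.05, fail to reject H0; the data do not provide sufficient evidence against H0.

t = -1.6278; fail to reject H0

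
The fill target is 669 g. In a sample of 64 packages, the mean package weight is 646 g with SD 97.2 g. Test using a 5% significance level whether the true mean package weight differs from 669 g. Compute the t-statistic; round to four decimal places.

-1.8930

H0: μ = 669; H1: μ ≠ 669 (one-sample t-test, two-sided).
t = (x̄ − μ₀)/(s/√n) = (646 − 669)/(97.2/√64) = -1.8930
df = n − 1 = 63
Two-sided p-value ≈ 0.0630
Since p ≈ 0.0630 > α = 0.05, fail to reject H0; the data do not provide sufficient evidence against H0.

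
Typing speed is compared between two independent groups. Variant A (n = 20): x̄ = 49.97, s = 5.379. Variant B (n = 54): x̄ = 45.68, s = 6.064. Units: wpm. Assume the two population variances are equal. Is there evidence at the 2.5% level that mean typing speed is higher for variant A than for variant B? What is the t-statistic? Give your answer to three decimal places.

Let group 1 = variant A, group 2 = variant B. H0: μ_1 = μ_2; H1: μ_1 > μ_2 (two-sample pooled-variance t-test, right-tailed).
s_p² = [(20−1)·5.379² + (54−1)·6.064²]/(20+54−2) = 34.7036
t = (49.97 − 45.68)/√[34.7036·(1/20 + 1/54)] = 2.782
df = n₁ + n₂ − 2 = 72
p-value = P(T ≥ 2.782) ≈ 0.003
Since p ≈ 0.003 < α = 0.025, reject H0; the evidence is statistically significant.

2.782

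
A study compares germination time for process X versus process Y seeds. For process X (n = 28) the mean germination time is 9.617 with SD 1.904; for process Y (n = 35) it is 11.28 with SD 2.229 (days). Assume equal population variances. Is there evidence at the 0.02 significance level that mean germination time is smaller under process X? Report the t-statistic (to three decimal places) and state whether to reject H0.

Let group 1 = process X, group 2 = process Y. H0: μ_1 = μ_2; H1: μ_1 < μ_2 (two-sample pooled-variance t-test, left-tailed).
s_p² = [(28−1)·1.904² + (35−1)·2.229²]/(28+35−2) = 4.3739
t = (9.617 − 11.28)/√[4.3739·(1/28 + 1/35)] = -3.136
df = n₁ + n₂ − 2 = 61
p-value = P(T ≤ -3.136) ≈ 0.001
Since p ≈ 0.001 < α = 0.02, reject H0; the evidence is statistically significant.

t = -3.136; reject H0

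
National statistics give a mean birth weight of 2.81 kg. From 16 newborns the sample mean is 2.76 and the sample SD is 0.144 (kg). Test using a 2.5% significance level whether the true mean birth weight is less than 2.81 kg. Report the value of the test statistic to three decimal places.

-1.389

H0: μ = 2.81; H1: μ < 2.81 (one-sample t-test, left-tailed).
t = (x̄ − μ₀)/(s/√n) = (2.76 − 2.81)/(0.144/√16) = -1.389
df = n − 1 = 15
p-value = P(T ≤ -1.389) ≈ 0.0926
Since p ≈ 0.0926 > α = 0.025, fail to reject H0; the data do not provide sufficient evidence against H0.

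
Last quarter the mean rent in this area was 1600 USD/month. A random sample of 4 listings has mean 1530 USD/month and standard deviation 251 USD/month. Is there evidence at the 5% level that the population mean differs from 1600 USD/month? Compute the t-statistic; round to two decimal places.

-0.56

H0: μ = 1600; H1: μ ≠ 1600 (one-sample t-test, two-sided).
t = (x̄ − μ₀)/(s/√n) = (1530 − 1600)/(251/√4) = -0.56
df = n − 1 = 3
Two-sided p-value ≈ 0.6159
Since p ≈ 0.6159 > α = 0.05, fail to reject H0; the data do not provide sufficient evidence against H0.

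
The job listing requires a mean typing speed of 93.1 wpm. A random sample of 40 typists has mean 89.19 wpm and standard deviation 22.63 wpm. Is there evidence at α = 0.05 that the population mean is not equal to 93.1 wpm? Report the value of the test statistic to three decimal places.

H0: μ = 93.1; H1: μ ≠ 93.1 (one-sample t-test, two-sided).
t = (x̄ − μ₀)/(s/√n) = (89.19 − 93.1)/(22.63/√40) = -1.093
df = n − 1 = 39
Two-sided p-value ≈ 0.281
Since p ≈ 0.281 > α = 0.05, fail to reject H0; the data do not provide sufficient evidence against H0.

-1.093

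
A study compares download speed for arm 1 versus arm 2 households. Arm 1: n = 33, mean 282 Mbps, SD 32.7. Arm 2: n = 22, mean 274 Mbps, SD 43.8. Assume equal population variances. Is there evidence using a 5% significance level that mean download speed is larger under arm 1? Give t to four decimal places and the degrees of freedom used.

t = 0.7752, df = 53

Let group 1 = arm 1, group 2 = arm 2. H0: μ_1 = μ_2; H1: μ_1 > μ_2 (two-sample pooled-variance t-test, right-tailed).
s_p² = [(33−1)·32.7² + (22−1)·43.8²]/(33+22−2) = 1405.75
t = (282 − 274)/√[1405.75·(1/33 + 1/22)] = 0.7752
df = n₁ + n₂ − 2 = 53
p-value = P(T ≥ 0.7752) ≈ 0.2208
Since p ≈ 0.2208 > α = 0.05, fail to reject H0; the evidence is not statistically significant.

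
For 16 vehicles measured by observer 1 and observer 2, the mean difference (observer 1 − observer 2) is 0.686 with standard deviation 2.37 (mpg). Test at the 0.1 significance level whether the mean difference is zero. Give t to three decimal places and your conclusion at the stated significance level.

H0: μ_d = 0; H1: μ_d ≠ 0 (paired t-test on the differences, two-sided).
t = d̄/(s_d/√n) = 0.686/(2.37/√16) = 1.158
df = n − 1 = 15
Two-sided p-value ≈ 0.2650
Since p ≈ 0.2650 > α = 0.1, fail to reject H0; the data do not provide sufficient evidence against H0.

t = 1.158; fail to reject H0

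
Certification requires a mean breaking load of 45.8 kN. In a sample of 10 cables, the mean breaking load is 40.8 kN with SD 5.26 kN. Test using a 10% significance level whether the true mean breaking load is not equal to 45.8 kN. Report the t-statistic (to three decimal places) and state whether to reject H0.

t = -3.006; reject H0

H0: μ = 45.8; H1: μ ≠ 45.8 (one-sample t-test, two-sided).
t = (x̄ − μ₀)/(s/√n) = (40.8 − 45.8)/(5.26/√10) = -3.006
df = n − 1 = 9
Two-sided p-value ≈ 0.015
Since p ≈ 0.015 < α = 0.1, reject H0; the data support H1.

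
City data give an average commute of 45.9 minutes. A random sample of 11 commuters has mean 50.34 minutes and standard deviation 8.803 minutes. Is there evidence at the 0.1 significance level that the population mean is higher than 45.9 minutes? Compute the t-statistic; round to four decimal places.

H0: μ = 45.9; H1: μ > 45.9 (one-sample t-test, right-tailed).
t = (x̄ − μ₀)/(s/√n) = (50.34 − 45.9)/(8.803/√11) = 1.6728
df = n − 1 = 10
p-value = P(T ≥ 1.6728) ≈ 0.063
Since p ≈ 0.063 < α = 0.1, reject H0; the data support H1.

1.6728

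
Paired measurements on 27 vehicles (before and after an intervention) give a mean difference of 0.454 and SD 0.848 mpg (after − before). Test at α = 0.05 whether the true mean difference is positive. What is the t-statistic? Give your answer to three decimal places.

2.782

H0: μ_d = 0; H1: μ_d > 0 (paired t-test on the differences, right-tailed).
t = d̄/(s_d/√n) = 0.454/(0.848/√27) = 2.782
df = n − 1 = 26
p-value = P(T ≥ 2.782) ≈ 0.005
Since p ≈ 0.005 < α = 0.05, reject H0; the data support H1.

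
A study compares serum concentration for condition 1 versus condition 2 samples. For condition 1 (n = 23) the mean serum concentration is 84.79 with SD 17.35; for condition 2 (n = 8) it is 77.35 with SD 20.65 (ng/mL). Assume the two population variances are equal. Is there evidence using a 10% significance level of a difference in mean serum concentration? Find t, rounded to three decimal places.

Let group 1 = condition 1, group 2 = condition 2. H0: μ_1 = μ_2; H1: μ_1 ≠ μ_2 (two-sample pooled-variance t-test, two-sided).
s_p² = [(23−1)·17.35² + (8−1)·20.65²]/(23+8−2) = 331.291
t = (84.79 − 77.35)/√[331.291·(1/23 + 1/8)] = 0.996
df = n₁ + n₂ − 2 = 29
Two-sided p-value ≈ 0.3276
Since p ≈ 0.3276 > α = 0.1, fail to reject H0; the data do not provide sufficient evidence against H0.

0.996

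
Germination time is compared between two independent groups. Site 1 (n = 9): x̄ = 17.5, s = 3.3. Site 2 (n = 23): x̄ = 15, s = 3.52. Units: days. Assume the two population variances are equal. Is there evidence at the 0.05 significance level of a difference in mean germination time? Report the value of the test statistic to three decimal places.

Let group 1 = site 1, group 2 = site 2. H0: μ_1 = μ_2; H1: μ_1 ≠ μ_2 (two-sample pooled-variance t-test, two-sided).
s_p² = [(9−1)·3.3² + (23−1)·3.52²]/(9+23−2) = 11.9903
t = (17.5 − 15)/√[11.9903·(1/9 + 1/23)] = 1.836
df = n₁ + n₂ − 2 = 30
Two-sided p-value ≈ 0.076
Since p ≈ 0.076 > α = 0.05, fail to reject H0; the evidence is not statistically significant.

1.836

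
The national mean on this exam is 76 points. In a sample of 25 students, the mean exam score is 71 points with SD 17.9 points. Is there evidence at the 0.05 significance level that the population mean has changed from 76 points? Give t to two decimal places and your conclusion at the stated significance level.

H0: μ = 76; H1: μ ≠ 76 (one-sample t-test, two-sided).
t = (x̄ − μ₀)/(s/√n) = (71 − 76)/(17.9/√25) = -1.40
df = n − 1 = 24
Two-sided p-value ≈ 0.1753
Since p ≈ 0.1753 > α = 0.05, fail to reject H0; the evidence is not statistically significant.

t = -1.40; fail to reject H0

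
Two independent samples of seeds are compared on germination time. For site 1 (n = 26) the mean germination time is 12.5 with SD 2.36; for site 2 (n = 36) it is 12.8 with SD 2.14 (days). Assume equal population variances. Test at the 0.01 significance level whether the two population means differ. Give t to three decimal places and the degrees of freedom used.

Let group 1 = site 1, group 2 = site 2. H0: μ_1 = μ_2; H1: μ_1 ≠ μ_2 (two-sample pooled-variance t-test, two-sided).
s_p² = [(26−1)·2.36² + (36−1)·2.14²]/(26+36−2) = 4.9921
t = (12.5 − 12.8)/√[4.9921·(1/26 + 1/36)] = -0.522
df = n₁ + n₂ − 2 = 60
Two-sided p-value ≈ 0.6038
Since p ≈ 0.6038 > α = 0.01, fail to reject H0; the evidence is not statistically significant.

t = -0.522, df = 60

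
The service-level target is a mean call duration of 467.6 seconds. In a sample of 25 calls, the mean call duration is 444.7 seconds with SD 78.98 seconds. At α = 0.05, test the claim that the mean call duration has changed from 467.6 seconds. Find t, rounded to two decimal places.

H0: μ = 467.6; H1: μ ≠ 467.6 (one-sample t-test, two-sided).
t = (x̄ − μ₀)/(s/√n) = (444.7 − 467.6)/(78.98/√25) = -1.45
df = n − 1 = 24
Two-sided p-value ≈ 0.160
Since p ≈ 0.160 > α = 0.05, fail to reject H0; the data do not provide sufficient evidence against H0.

-1.45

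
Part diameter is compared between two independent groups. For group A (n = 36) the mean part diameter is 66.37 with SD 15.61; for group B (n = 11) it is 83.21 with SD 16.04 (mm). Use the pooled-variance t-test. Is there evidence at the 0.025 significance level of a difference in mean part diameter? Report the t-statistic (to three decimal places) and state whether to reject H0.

Let group 1 = group A, group 2 = group B. H0: μ_1 = μ_2; H1: μ_1 ≠ μ_2 (two-sample pooled-variance t-test, two-sided).
s_p² = [(36−1)·15.61² + (11−1)·16.04²]/(36+11−2) = 246.696
t = (66.37 − 83.21)/√[246.696·(1/36 + 1/11)] = -3.112
df = n₁ + n₂ − 2 = 45
Two-sided p-value ≈ 0.003
Since p ≈ 0.003 < α = 0.025, reject H0; the data support H1.

t = -3.112; reject H0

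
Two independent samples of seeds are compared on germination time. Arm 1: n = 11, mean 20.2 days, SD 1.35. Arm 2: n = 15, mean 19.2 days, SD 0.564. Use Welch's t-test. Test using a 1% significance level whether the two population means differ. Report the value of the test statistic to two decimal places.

2.31

Let group 1 = arm 1, group 2 = arm 2. H0: μ_1 = μ_2; H1: μ_1 ≠ μ_2 (Welch's two-sample t-test, two-sided).
t = (x̄_1 − x̄_2)/√(s_1²/n_1 + s_2²/n_2) = (20.2 − 19.2)/√(1.35²/11 + 0.564²/15) = 2.31
Welch–Satterthwaite df ≈ 12.58
Two-sided p-value ≈ 0.0383
Since p ≈ 0.0383 > α = 0.01, fail to reject H0; the evidence is not statistically significant.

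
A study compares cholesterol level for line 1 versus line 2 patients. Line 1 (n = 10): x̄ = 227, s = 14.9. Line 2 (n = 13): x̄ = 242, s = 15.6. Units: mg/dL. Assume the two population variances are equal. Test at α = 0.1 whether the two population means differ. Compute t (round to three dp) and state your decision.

t = -2.330; reject H0

Let group 1 = line 1, group 2 = line 2. H0: μ_1 = μ_2; H1: μ_1 ≠ μ_2 (two-sample pooled-variance t-test, two-sided).
s_p² = [(10−1)·14.9² + (13−1)·15.6²]/(10+13−2) = 234.21
t = (227 − 242)/√[234.21·(1/10 + 1/13)] = -2.330
df = n₁ + n₂ − 2 = 21
Two-sided p-value ≈ 0.030
Since p ≈ 0.030 < α = 0.1, reject H0; the data support H1.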